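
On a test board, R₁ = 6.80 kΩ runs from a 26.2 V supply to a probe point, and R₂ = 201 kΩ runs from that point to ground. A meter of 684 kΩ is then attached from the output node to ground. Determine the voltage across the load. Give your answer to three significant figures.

V_out ≈ 25.1 V

The load sits in parallel with R₂: R₂‖R_L = (201 × 684) / (201 + 684) = 155.3 kΩ.
V_out = 26.2 × 155.3 / (6.80 + 155.3) = 26.2 × 155.3/162.1 = 25.1 V.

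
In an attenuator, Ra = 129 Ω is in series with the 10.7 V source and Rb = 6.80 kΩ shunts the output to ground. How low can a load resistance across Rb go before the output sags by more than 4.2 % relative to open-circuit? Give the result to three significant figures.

Output resistance R_th = Ra‖Rb = (129 × 6800)/6929 = 126.6 Ω.
The fractional drop is R_th/(R_th + R_L); requiring this ≤ 0.0420 gives R_L ≥ R_th(1/0.0420 − 1) = 126.6 × 22.81 = 2.89 kΩ.

R_L(min) ≈ 2.89 kΩ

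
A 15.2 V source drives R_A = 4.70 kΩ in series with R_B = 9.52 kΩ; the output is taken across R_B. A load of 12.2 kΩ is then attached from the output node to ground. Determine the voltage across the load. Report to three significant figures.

V_out ≈ 8.09 V

The load sits in parallel with R_B: R_B‖R_L = (9.52 × 12.2) / (9.52 + 12.2) = 5.347 kΩ.
V_out = 15.2 × 5.347 / (4.70 + 5.347) = 15.2 × 5.347/10.05 = 8.09 V.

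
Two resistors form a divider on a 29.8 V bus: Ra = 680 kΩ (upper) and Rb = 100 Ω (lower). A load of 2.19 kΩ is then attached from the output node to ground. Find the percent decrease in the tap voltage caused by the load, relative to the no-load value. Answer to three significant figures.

4.37 %

The divider's output (Thévenin) resistance is Ra‖Rb = 99.99 Ω.
Fractional drop under load = R_th/(R_th + R_L) = 99.99 / (99.99 + 2190) = 0.04366.
So the output falls by 4.37 %.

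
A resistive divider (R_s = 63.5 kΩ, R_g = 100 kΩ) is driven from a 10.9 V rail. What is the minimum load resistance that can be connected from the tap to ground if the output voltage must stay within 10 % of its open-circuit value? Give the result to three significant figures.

Output resistance R_th = R_s‖R_g = (63.5 × 100)/163.5 = 38.84 kΩ.
The fractional drop is R_th/(R_th + R_L); requiring this ≤ 0.100 gives R_L ≥ R_th(1/0.100 − 1) = 38.84 × 9.000 = 350 kΩ.

R_L(min) ≈ 350 kΩ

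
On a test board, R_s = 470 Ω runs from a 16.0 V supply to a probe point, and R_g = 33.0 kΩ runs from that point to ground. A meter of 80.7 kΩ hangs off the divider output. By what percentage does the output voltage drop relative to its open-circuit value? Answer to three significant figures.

The divider's output (Thévenin) resistance is R_s‖R_g = 463.4 Ω.
Fractional drop under load = R_th/(R_th + R_L) = 463.4 / (463.4 + 80700) = 0.005709.
So the output falls by 0.571 %.

0.571 %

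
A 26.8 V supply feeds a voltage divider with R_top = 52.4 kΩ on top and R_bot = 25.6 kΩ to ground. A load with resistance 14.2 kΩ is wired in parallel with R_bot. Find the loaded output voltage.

V_out ≈ 3.98 V

The load sits in parallel with R_bot: R_bot‖R_L = (25.6 × 14.2) / (25.6 + 14.2) = 9.134 kΩ.
V_out = 26.8 × 9.134 / (52.4 + 9.134) = 26.8 × 9.134/61.53 = 3.98 V.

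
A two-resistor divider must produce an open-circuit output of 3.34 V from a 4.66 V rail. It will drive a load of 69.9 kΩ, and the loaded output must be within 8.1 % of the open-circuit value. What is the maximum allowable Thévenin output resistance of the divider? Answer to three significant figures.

R_th ≤ 6.16 kΩ

Loading drop = R_th/(R_th + R_L) ≤ 0.0810, so R_th ≤ R_L · ε/(1−ε) = 69.9 kΩ × 0.0810/0.9190 = 6.16 kΩ.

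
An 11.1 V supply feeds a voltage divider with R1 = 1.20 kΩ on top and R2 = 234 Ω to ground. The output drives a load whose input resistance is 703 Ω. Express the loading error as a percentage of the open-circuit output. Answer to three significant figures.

21.8 %

Unloaded V = 11.1 × 234/1434 = 1.811 V.
Loaded: R2‖R_L = 175.6 Ω, giving V = 11.1 × 175.6/1376 = 1.417 V.
Drop = (1.811 − 1.417) / 1.811 = 21.8 %.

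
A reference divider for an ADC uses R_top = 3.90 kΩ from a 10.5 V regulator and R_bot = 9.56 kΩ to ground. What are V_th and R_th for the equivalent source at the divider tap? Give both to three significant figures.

V_th = 7.46 V, R_th = 2.77 kΩ

V_th is the open-circuit tap voltage: 10.5 × 9.56/(3.90 + 9.56) = 7.46 V.
With the supply zeroed, R_top and R_bot appear in parallel from the tap: R_th = R_top‖R_bot = (3.90 × 9.56)/13.46 = 2.77 kΩ.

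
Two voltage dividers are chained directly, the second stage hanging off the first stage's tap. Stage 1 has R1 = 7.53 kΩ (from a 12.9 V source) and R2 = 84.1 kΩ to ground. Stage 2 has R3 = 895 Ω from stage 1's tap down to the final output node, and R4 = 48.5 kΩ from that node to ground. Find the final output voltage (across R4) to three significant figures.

Stage 2 presents R3+R4 = 49400 Ω as a load on stage 1's tap.
Stage 1's lower leg becomes R2‖(R3+R4) = 31120 Ω, so V_mid = 12.9 × 31120/38650 = 10.39 V.
Stage 2 is itself unloaded: V_out = V_mid × R4/(R3+R4) = 10.39 × 48500/49400 = 10.2 V.

V_out ≈ 10.2 V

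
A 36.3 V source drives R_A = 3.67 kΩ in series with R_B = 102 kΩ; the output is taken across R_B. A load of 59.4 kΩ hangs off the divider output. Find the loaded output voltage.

V_out ≈ 33.1 V

The load sits in parallel with R_B: R_B‖R_L = (102 × 59.4) / (102 + 59.4) = 37.54 kΩ.
V_out = 36.3 × 37.54 / (3.67 + 37.54) = 36.3 × 37.54/41.21 = 33.1 V.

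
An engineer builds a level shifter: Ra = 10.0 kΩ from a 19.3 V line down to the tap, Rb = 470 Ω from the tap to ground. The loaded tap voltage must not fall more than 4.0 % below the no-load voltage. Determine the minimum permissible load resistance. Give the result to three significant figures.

R_L(min) ≈ 10.8 kΩ

Output resistance R_th = Ra‖Rb = (10000 × 470)/10470 = 448.9 Ω.
The fractional drop is R_th/(R_th + R_L); requiring this ≤ 0.0400 gives R_L ≥ R_th(1/0.0400 − 1) = 448.9 × 24.00 = 10.8 kΩ.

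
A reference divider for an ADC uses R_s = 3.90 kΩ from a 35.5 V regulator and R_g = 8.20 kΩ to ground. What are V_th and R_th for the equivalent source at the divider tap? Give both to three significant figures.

V_th is the open-circuit tap voltage: 35.5 × 8.20/(3.90 + 8.20) = 24.1 V.
With the supply zeroed, R_s and R_g appear in parallel from the tap: R_th = R_s‖R_g = (3.90 × 8.20)/12.10 = 2.64 kΩ.

V_th = 24.1 V, R_th = 2.64 kΩ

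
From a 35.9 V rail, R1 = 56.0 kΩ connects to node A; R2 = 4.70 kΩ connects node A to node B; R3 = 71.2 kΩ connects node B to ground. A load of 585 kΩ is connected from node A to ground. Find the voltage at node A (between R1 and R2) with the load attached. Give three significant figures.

Below node A the series string R2+R3 = 75.90 kΩ sits in parallel with the 585 kΩ load: 67.18 kΩ.
V_A = 35.9 × 67.18/(56.0 + 67.18) = 19.6 V.

V ≈ 19.6 V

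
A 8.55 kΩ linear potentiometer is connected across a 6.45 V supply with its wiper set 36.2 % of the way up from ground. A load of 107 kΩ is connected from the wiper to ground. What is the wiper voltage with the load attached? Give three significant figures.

V ≈ 2.29 V

The wiper splits the pot into (1−α)R = 5.455 kΩ above and αR = 3.095 kΩ below.
Lower section ‖ load = 3.008 kΩ.
V_wiper = 6.45 × 3.008/(5.455 + 3.008) = 2.29 V.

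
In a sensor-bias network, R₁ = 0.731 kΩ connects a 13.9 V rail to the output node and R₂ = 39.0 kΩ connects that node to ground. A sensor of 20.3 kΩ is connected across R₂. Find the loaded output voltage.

The load sits in parallel with R₂: R₂‖R_L = (39000 × 20300) / (39000 + 20300) = 13350 Ω.
V_out = 13.9 × 13350 / (731 + 13350) = 13.9 × 13350/14080 = 13.2 V.

V_out ≈ 13.2 V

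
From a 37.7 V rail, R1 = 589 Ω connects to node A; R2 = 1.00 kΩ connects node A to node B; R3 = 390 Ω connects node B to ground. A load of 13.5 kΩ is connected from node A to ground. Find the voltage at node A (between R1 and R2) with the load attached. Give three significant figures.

Below node A the series string R2+R3 = 1390 Ω sits in parallel with the 13500 Ω load: 1260 Ω.
V_A = 37.7 × 1260/(589 + 1260) = 25.7 V.

V ≈ 25.7 V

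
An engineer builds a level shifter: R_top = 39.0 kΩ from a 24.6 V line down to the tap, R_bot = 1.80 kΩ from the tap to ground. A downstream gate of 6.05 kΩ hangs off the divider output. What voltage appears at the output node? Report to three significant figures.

The load sits in parallel with R_bot: R_bot‖R_L = (1.80 × 6.05) / (1.80 + 6.05) = 1.387 kΩ.
V_out = 24.6 × 1.387 / (39.0 + 1.387) = 24.6 × 1.387/40.39 = 0.845 V.

V_out ≈ 0.845 V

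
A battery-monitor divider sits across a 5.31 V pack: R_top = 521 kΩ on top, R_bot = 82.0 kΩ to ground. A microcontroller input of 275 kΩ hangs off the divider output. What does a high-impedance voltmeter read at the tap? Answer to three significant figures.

The load sits in parallel with R_bot: R_bot‖R_L = (82.0 × 275) / (82.0 + 275) = 63.17 kΩ.
V_out = 5.31 × 63.17 / (521 + 63.17) = 5.31 × 63.17/584.2 = 0.574 V.

V_out ≈ 0.574 V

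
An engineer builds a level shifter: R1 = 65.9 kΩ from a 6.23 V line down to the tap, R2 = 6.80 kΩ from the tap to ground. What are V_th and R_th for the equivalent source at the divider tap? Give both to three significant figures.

V_th = 0.583 V, R_th = 6.16 kΩ

V_th is the open-circuit tap voltage: 6.23 × 6.80/(65.9 + 6.80) = 0.583 V.
With the supply zeroed, R1 and R2 appear in parallel from the tap: R_th = R1‖R2 = (65.9 × 6.80)/72.70 = 6.16 kΩ.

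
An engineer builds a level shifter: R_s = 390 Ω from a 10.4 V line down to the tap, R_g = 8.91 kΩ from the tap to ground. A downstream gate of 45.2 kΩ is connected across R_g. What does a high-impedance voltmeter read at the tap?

V_out ≈ 9.88 V

The load sits in parallel with R_g: R_g‖R_L = (8910 × 45200) / (8910 + 45200) = 7443 Ω.
V_out = 10.4 × 7443 / (390 + 7443) = 10.4 × 7443/7833 = 9.88 V.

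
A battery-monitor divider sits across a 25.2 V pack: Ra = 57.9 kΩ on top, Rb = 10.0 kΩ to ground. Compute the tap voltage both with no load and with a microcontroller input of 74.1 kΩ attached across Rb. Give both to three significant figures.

Unloaded: 3.71 V; loaded: 3.33 V

Open-circuit: V = 25.2 × 10.0/(57.9 + 10.0) = 3.71 V.
With the load, Rb becomes Rb‖R_L = 8.811 kΩ, so V = 25.2 × 8.811/66.71 = 3.33 V.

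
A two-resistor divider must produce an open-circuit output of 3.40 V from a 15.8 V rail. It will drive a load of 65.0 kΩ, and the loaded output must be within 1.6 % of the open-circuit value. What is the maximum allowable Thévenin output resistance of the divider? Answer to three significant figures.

R_th ≤ 1.06 kΩ

Loading drop = R_th/(R_th + R_L) ≤ 0.0160, so R_th ≤ R_L · ε/(1−ε) = 65.0 kΩ × 0.0160/0.9840 = 1.06 kΩ.
(Any R1, R2 with R2/(R1+R2) = 0.215 and R1‖R2 ≤ 1.06 kΩ will meet the spec.)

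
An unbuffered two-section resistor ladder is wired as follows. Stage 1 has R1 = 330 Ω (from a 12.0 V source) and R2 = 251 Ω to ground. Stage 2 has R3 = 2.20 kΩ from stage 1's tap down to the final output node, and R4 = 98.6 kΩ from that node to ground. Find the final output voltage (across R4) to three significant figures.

V_out ≈ 5.06 V

Stage 2 presents R3+R4 = 100800 Ω as a load on stage 1's tap.
Stage 1's lower leg becomes R2‖(R3+R4) = 250.4 Ω, so V_mid = 12.0 × 250.4/580.4 = 5.177 V.
Stage 2 is itself unloaded: V_out = V_mid × R4/(R3+R4) = 5.177 × 98600/100800 = 5.06 V.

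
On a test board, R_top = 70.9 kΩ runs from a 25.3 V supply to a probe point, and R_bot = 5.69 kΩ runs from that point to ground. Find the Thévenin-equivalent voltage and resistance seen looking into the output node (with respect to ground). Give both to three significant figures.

V_th = 1.88 V, R_th = 5.27 kΩ

V_th is the open-circuit tap voltage: 25.3 × 5.69/(70.9 + 5.69) = 1.88 V.
With the supply zeroed, R_top and R_bot appear in parallel from the tap: R_th = R_top‖R_bot = (70.9 × 5.69)/76.59 = 5.27 kΩ.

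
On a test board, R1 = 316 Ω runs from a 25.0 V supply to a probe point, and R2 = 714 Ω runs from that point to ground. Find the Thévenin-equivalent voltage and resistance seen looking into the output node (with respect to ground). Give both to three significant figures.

V_th is the open-circuit tap voltage: 25.0 × 714/(316 + 714) = 17.3 V.
With the supply zeroed, R1 and R2 appear in parallel from the tap: R_th = R1‖R2 = (316 × 714)/1030 = 219 Ω.

V_th = 17.3 V, R_th = 219 Ω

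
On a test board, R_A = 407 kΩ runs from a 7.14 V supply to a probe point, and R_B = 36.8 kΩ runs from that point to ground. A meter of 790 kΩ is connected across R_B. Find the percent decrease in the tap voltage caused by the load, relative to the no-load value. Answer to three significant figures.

The divider's output (Thévenin) resistance is R_A‖R_B = 33.75 kΩ.
Fractional drop under load = R_th/(R_th + R_L) = 33.75 / (33.75 + 790) = 0.04097.
So the output falls by 4.10 %.

4.10 %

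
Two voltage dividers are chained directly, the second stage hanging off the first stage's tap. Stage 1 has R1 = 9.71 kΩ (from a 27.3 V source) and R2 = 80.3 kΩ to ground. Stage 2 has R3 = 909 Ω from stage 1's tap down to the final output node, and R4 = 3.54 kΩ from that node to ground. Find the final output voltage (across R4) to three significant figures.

Stage 2 presents R3+R4 = 4449 Ω as a load on stage 1's tap.
Stage 1's lower leg becomes R2‖(R3+R4) = 4215 Ω, so V_mid = 27.3 × 4215/13930 = 8.264 V.
Stage 2 is itself unloaded: V_out = V_mid × R4/(R3+R4) = 8.264 × 3540/4449 = 6.58 V.

V_out ≈ 6.58 V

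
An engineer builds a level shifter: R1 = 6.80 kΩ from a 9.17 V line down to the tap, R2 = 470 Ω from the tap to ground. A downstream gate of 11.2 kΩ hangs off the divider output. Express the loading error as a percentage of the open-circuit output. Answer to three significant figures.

The divider's output (Thévenin) resistance is R1‖R2 = 439.6 Ω.
Fractional drop under load = R_th/(R_th + R_L) = 439.6 / (439.6 + 11200) = 0.03777.
So the output falls by 3.78 %.

3.78 %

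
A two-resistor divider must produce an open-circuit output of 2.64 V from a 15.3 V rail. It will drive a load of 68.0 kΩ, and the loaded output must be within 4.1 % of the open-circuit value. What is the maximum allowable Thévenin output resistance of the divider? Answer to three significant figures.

Loading drop = R_th/(R_th + R_L) ≤ 0.0410, so R_th ≤ R_L · ε/(1−ε) = 68.0 kΩ × 0.0410/0.9590 = 2.91 kΩ.
(Any R1, R2 with R2/(R1+R2) = 0.173 and R1‖R2 ≤ 2.91 kΩ will meet the spec.)

R_th ≤ 2.91 kΩ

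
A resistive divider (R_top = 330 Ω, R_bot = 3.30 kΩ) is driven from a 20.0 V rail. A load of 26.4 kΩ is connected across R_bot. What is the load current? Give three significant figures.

R_bot‖R_L = 2933 Ω; V_out = 20.0 × 2933/3263 = 17.98 V.
I_L = V_out / R_L = 17.98 / 26.4 kΩ = 0.681 mA.

I_L ≈ 0.681 mA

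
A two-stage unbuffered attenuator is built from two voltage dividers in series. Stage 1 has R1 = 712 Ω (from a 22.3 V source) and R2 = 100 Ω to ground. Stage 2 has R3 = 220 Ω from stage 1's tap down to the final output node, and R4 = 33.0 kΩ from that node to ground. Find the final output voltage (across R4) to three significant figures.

Stage 2 presents R3+R4 = 33220 Ω as a load on stage 1's tap.
Stage 1's lower leg becomes R2‖(R3+R4) = 99.70 Ω, so V_mid = 22.3 × 99.70/811.7 = 2.739 V.
Stage 2 is itself unloaded: V_out = V_mid × R4/(R3+R4) = 2.739 × 33000/33220 = 2.72 V.

V_out ≈ 2.72 V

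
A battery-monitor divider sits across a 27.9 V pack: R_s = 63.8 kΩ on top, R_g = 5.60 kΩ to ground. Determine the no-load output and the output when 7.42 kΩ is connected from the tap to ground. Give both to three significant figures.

Unloaded: 2.25 V; loaded: 1.33 V

Open-circuit: V = 27.9 × 5.60/(63.8 + 5.60) = 2.25 V.
With the load, R_g becomes R_g‖R_L = 3.191 kΩ, so V = 27.9 × 3.191/66.99 = 1.33 V.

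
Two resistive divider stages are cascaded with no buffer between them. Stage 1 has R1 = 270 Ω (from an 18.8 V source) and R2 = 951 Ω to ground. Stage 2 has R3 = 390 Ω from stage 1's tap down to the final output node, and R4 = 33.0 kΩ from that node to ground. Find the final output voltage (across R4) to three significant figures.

Stage 2 presents R3+R4 = 33390 Ω as a load on stage 1's tap.
Stage 1's lower leg becomes R2‖(R3+R4) = 924.7 Ω, so V_mid = 18.8 × 924.7/1195 = 14.55 V.
Stage 2 is itself unloaded: V_out = V_mid × R4/(R3+R4) = 14.55 × 33000/33390 = 14.4 V.

V_out ≈ 14.4 V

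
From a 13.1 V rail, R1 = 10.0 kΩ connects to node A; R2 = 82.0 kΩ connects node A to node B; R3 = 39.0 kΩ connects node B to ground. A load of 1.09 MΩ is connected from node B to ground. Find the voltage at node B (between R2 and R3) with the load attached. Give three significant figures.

V ≈ 3.80 V

At node B, R3 is in parallel with the load: R3‖R_L = 37.65 kΩ.
Below node A the resistance is R2 + (R3‖R_L) = 119.7 kΩ, so V_A = 13.1 × 119.7/129.7 = 12.09 V.
Then V_B = V_A × (R3‖R_L)/(R2 + R3‖R_L) = 12.09 × 37.65/119.7 = 3.80 V.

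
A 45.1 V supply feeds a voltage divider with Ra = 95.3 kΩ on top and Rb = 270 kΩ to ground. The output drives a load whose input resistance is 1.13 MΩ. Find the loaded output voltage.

The load sits in parallel with Rb: Rb‖R_L = (270 × 1130) / (270 + 1130) = 217.9 kΩ.
V_out = 45.1 × 217.9 / (95.3 + 217.9) = 45.1 × 217.9/313.2 = 31.4 V.
(Unloaded it would have been 33.3 V.)

V_out ≈ 31.4 V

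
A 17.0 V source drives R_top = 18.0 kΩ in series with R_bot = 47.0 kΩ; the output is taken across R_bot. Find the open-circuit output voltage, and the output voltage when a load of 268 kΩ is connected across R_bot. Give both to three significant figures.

Open-circuit: V = 17.0 × 47.0/(18.0 + 47.0) = 12.3 V.
With the load, R_bot becomes R_bot‖R_L = 39.99 kΩ, so V = 17.0 × 39.99/57.99 = 11.7 V.

Unloaded: 12.3 V; loaded: 11.7 V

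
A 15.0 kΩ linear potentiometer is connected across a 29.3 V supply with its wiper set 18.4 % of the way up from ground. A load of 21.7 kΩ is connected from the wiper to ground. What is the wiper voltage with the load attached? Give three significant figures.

The wiper splits the pot into (1−α)R = 12.24 kΩ above and αR = 2.760 kΩ below.
Lower section ‖ load = 2.449 kΩ.
V_wiper = 29.3 × 2.449/(12.24 + 2.449) = 4.88 V.

V ≈ 4.88 V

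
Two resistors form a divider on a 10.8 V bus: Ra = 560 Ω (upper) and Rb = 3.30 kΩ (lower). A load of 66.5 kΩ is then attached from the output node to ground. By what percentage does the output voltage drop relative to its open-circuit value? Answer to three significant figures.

The divider's output (Thévenin) resistance is Ra‖Rb = 478.8 Ω.
Fractional drop under load = R_th/(R_th + R_L) = 478.8 / (478.8 + 66500) = 0.007148.
So the output falls by 0.715 %.

0.715 %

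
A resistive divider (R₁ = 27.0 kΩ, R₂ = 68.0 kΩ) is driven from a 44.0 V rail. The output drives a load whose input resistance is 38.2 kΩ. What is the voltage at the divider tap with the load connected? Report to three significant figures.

V_out ≈ 20.9 V

The load sits in parallel with R₂: R₂‖R_L = (68.0 × 38.2) / (68.0 + 38.2) = 24.46 kΩ.
V_out = 44.0 × 24.46 / (27.0 + 24.46) = 44.0 × 24.46/51.46 = 20.9 V.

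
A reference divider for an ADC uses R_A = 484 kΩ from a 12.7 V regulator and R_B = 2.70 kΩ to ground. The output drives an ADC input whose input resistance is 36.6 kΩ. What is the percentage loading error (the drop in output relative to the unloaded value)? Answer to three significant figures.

6.83 %

The divider's output (Thévenin) resistance is R_A‖R_B = 2.685 kΩ.
Fractional drop under load = R_th/(R_th + R_L) = 2.685 / (2.685 + 36.6) = 0.06835.
So the output falls by 6.83 %.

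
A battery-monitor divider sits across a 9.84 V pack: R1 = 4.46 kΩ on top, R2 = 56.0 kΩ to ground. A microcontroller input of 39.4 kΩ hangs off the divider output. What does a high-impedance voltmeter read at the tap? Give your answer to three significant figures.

The load sits in parallel with R2: R2‖R_L = (56.0 × 39.4) / (56.0 + 39.4) = 23.13 kΩ.
V_out = 9.84 × 23.13 / (4.46 + 23.13) = 9.84 × 23.13/27.59 = 8.25 V.

V_out ≈ 8.25 V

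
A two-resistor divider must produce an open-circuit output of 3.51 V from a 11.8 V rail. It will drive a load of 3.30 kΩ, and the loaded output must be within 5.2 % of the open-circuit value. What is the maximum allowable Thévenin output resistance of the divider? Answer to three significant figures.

Loading drop = R_th/(R_th + R_L) ≤ 0.0520, so R_th ≤ R_L · ε/(1−ε) = 3.30 kΩ × 0.0520/0.9480 = 181 Ω.
(Any R1, R2 with R2/(R1+R2) = 0.297 and R1‖R2 ≤ 181 Ω will meet the spec.)

R_th ≤ 181 Ω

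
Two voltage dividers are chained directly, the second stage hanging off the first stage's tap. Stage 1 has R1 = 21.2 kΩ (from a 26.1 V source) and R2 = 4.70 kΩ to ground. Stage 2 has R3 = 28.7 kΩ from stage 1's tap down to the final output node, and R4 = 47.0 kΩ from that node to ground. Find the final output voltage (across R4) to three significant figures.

Stage 2 presents R3+R4 = 75.70 kΩ as a load on stage 1's tap.
Stage 1's lower leg becomes R2‖(R3+R4) = 4.425 kΩ, so V_mid = 26.1 × 4.425/25.63 = 4.507 V.
Stage 2 is itself unloaded: V_out = V_mid × R4/(R3+R4) = 4.507 × 47.0/75.70 = 2.80 V.

V_out ≈ 2.80 V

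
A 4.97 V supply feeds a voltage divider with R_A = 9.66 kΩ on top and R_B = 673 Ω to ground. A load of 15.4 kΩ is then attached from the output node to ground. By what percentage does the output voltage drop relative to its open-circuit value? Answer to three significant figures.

The divider's output (Thévenin) resistance is R_A‖R_B = 629.2 Ω.
Fractional drop under load = R_th/(R_th + R_L) = 629.2 / (629.2 + 15400) = 0.03925.
So the output falls by 3.93 %.

3.93 %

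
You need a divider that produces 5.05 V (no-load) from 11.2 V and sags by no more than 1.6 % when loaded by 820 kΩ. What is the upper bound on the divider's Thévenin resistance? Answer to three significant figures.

Loading drop = R_th/(R_th + R_L) ≤ 0.0160, so R_th ≤ R_L · ε/(1−ε) = 820 kΩ × 0.0160/0.9840 = 13.3 kΩ.

R_th ≤ 13.3 kΩ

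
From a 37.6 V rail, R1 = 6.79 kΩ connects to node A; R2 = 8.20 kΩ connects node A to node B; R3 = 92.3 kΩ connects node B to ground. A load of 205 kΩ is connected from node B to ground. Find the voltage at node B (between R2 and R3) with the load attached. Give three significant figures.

V ≈ 30.4 V

At node B, R3 is in parallel with the load: R3‖R_L = 63.64 kΩ.
Below node A the resistance is R2 + (R3‖R_L) = 71.84 kΩ, so V_A = 37.6 × 71.84/78.63 = 34.35 V.
Then V_B = V_A × (R3‖R_L)/(R2 + R3‖R_L) = 34.35 × 63.64/71.84 = 30.4 V.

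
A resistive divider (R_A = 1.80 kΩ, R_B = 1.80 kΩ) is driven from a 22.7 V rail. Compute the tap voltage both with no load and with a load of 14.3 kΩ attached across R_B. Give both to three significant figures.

Open-circuit: V = 22.7 × 1.80/(1.80 + 1.80) = 11.3 V.
With the load, R_B becomes R_B‖R_L = 1.599 kΩ, so V = 22.7 × 1.599/3.399 = 10.7 V.

Unloaded: 11.3 V; loaded: 10.7 V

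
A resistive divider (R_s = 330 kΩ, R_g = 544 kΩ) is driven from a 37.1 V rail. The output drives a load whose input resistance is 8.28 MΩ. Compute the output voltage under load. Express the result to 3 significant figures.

The load sits in parallel with R_g: R_g‖R_L = (544 × 8280) / (544 + 8280) = 510.5 kΩ.
V_out = 37.1 × 510.5 / (330 + 510.5) = 37.1 × 510.5/840.5 = 22.5 V.

V_out ≈ 22.5 V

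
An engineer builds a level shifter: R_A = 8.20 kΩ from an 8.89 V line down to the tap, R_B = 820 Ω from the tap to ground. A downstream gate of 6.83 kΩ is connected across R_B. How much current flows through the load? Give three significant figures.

R_B‖R_L = 732.1 Ω; V_out = 8.89 × 732.1/8932 = 0.7287 V.
I_L = V_out / R_L = 0.7287 / 6.83 kΩ = 0.107 mA.

I_L ≈ 0.107 mA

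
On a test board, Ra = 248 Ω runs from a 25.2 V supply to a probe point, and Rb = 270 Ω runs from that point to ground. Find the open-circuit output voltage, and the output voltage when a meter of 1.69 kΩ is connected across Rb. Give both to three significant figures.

Unloaded: 13.1 V; loaded: 12.2 V

Open-circuit: V = 25.2 × 270/(248 + 270) = 13.1 V.
With the load, Rb becomes Rb‖R_L = 232.8 Ω, so V = 25.2 × 232.8/480.8 = 12.2 V.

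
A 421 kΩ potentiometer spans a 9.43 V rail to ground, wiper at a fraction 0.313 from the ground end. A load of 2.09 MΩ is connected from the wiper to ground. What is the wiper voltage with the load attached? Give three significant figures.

V ≈ 2.83 V

The wiper splits the pot into (1−α)R = 289.2 kΩ above and αR = 131.8 kΩ below.
Lower section ‖ load = 124.0 kΩ.
V_wiper = 9.43 × 124.0/(289.2 + 124.0) = 2.83 V.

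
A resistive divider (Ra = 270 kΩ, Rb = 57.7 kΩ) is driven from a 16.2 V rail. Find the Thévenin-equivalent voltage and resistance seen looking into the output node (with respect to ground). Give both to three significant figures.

V_th = 2.85 V, R_th = 47.5 kΩ

V_th is the open-circuit tap voltage: 16.2 × 57.7/(270 + 57.7) = 2.85 V.
With the supply zeroed, Ra and Rb appear in parallel from the tap: R_th = Ra‖Rb = (270 × 57.7)/327.7 = 47.5 kΩ.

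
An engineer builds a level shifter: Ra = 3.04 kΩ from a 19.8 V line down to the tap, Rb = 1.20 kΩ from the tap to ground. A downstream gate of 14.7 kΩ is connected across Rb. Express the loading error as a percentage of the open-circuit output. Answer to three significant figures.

The divider's output (Thévenin) resistance is Ra‖Rb = 0.8604 kΩ.
Fractional drop under load = R_th/(R_th + R_L) = 0.8604 / (0.8604 + 14.7) = 0.05529.
So the output falls by 5.53 %.

5.53 %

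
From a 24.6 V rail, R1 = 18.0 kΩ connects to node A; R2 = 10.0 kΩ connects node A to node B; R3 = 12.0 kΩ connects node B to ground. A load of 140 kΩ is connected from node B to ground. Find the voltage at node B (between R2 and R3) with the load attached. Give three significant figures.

V ≈ 6.96 V

At node B, R3 is in parallel with the load: R3‖R_L = 11.05 kΩ.
Below node A the resistance is R2 + (R3‖R_L) = 21.05 kΩ, so V_A = 24.6 × 21.05/39.05 = 13.26 V.
Then V_B = V_A × (R3‖R_L)/(R2 + R3‖R_L) = 13.26 × 11.05/21.05 = 6.96 V.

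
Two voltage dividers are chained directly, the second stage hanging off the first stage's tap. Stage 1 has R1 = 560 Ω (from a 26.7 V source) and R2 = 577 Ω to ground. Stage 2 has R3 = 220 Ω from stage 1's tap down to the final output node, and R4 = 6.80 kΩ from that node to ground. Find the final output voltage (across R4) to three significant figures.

Stage 2 presents R3+R4 = 7020 Ω as a load on stage 1's tap.
Stage 1's lower leg becomes R2‖(R3+R4) = 533.2 Ω, so V_mid = 26.7 × 533.2/1093 = 13.02 V.
Stage 2 is itself unloaded: V_out = V_mid × R4/(R3+R4) = 13.02 × 6800/7020 = 12.6 V.

V_out ≈ 12.6 V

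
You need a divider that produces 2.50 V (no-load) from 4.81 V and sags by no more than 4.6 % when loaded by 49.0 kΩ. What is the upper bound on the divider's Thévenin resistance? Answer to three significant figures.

Loading drop = R_th/(R_th + R_L) ≤ 0.0460, so R_th ≤ R_L · ε/(1−ε) = 49.0 kΩ × 0.0460/0.9540 = 2.36 kΩ.

R_th ≤ 2.36 kΩ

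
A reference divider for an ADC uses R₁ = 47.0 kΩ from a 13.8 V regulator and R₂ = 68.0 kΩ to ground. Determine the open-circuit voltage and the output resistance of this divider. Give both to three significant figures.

V_th is the open-circuit tap voltage: 13.8 × 68.0/(47.0 + 68.0) = 8.16 V.
With the supply zeroed, R₁ and R₂ appear in parallel from the tap: R_th = R₁‖R₂ = (47.0 × 68.0)/115.0 = 27.8 kΩ.

V_th = 8.16 V, R_th = 27.8 kΩ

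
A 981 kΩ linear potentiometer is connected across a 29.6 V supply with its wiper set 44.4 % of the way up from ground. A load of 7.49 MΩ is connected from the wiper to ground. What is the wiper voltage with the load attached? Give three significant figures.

The wiper splits the pot into (1−α)R = 545.4 kΩ above and αR = 435.6 kΩ below.
Lower section ‖ load = 411.6 kΩ.
V_wiper = 29.6 × 411.6/(545.4 + 411.6) = 12.7 V.

V ≈ 12.7 V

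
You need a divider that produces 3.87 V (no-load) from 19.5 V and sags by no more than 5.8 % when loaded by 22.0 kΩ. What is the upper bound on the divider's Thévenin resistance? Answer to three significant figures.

R_th ≤ 1.35 kΩ

Loading drop = R_th/(R_th + R_L) ≤ 0.0580, so R_th ≤ R_L · ε/(1−ε) = 22.0 kΩ × 0.0580/0.9420 = 1.35 kΩ.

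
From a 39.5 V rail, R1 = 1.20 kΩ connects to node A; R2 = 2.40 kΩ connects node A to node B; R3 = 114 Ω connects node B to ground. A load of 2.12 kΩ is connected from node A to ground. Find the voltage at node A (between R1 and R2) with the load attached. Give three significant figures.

Below node A the series string R2+R3 = 2514 Ω sits in parallel with the 2120 Ω load: 1150 Ω.
V_A = 39.5 × 1150/(1200 + 1150) = 19.3 V.

V ≈ 19.3 V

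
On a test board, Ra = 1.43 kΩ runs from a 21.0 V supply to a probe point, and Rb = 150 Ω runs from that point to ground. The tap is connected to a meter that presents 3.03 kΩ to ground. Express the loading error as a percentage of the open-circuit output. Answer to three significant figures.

The divider's output (Thévenin) resistance is Ra‖Rb = 135.8 Ω.
Fractional drop under load = R_th/(R_th + R_L) = 135.8 / (135.8 + 3030) = 0.04288.
So the output falls by 4.29 %.

4.29 %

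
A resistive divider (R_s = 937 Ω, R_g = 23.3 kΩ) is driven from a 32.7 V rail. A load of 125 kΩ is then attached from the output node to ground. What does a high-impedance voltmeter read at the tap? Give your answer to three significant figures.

V_out ≈ 31.2 V

The load sits in parallel with R_g: R_g‖R_L = (23300 × 125000) / (23300 + 125000) = 19640 Ω.
V_out = 32.7 × 19640 / (937 + 19640) = 32.7 × 19640/20580 = 31.2 V.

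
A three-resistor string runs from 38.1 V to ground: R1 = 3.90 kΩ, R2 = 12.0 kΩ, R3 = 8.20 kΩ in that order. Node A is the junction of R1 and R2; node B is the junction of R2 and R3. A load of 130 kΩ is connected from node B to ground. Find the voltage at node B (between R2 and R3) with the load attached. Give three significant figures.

At node B, R3 is in parallel with the load: R3‖R_L = 7.713 kΩ.
Below node A the resistance is R2 + (R3‖R_L) = 19.71 kΩ, so V_A = 38.1 × 19.71/23.61 = 31.81 V.
Then V_B = V_A × (R3‖R_L)/(R2 + R3‖R_L) = 31.81 × 7.713/19.71 = 12.4 V.

V ≈ 12.4 V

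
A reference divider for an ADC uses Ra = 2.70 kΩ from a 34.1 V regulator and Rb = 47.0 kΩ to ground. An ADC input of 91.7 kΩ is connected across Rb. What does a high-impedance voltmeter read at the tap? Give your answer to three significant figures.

V_out ≈ 31.4 V

The load sits in parallel with Rb: Rb‖R_L = (47.0 × 91.7) / (47.0 + 91.7) = 31.07 kΩ.
V_out = 34.1 × 31.07 / (2.70 + 31.07) = 34.1 × 31.07/33.77 = 31.4 V.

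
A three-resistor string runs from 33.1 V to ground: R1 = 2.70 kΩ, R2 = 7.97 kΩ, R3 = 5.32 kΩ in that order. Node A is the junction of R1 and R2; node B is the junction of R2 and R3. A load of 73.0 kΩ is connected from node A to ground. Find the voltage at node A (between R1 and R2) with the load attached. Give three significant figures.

Below node A the series string R2+R3 = 13.29 kΩ sits in parallel with the 73.0 kΩ load: 11.24 kΩ.
V_A = 33.1 × 11.24/(2.70 + 11.24) = 26.7 V.

V ≈ 26.7 V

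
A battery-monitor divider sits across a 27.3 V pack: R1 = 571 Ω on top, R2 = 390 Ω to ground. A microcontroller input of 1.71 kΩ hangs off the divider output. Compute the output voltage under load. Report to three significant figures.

The load sits in parallel with R2: R2‖R_L = (390 × 1710) / (390 + 1710) = 317.6 Ω.
V_out = 27.3 × 317.6 / (571 + 317.6) = 27.3 × 317.6/888.6 = 9.76 V.

V_out ≈ 9.76 V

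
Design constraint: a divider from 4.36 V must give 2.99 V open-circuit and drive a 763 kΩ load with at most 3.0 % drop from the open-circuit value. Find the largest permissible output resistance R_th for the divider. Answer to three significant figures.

R_th ≤ 23.6 kΩ

Loading drop = R_th/(R_th + R_L) ≤ 0.0300, so R_th ≤ R_L · ε/(1−ε) = 763 kΩ × 0.0300/0.9700 = 23.6 kΩ.
(Any R1, R2 with R2/(R1+R2) = 0.686 and R1‖R2 ≤ 23.6 kΩ will meet the spec.)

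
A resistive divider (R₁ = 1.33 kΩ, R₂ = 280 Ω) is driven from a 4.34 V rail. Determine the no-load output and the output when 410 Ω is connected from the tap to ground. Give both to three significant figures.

Unloaded: 0.755 V; loaded: 0.483 V

Open-circuit: V = 4.34 × 280/(1330 + 280) = 0.755 V.
With the load, R₂ becomes R₂‖R_L = 166.4 Ω, so V = 4.34 × 166.4/1496 = 0.483 V.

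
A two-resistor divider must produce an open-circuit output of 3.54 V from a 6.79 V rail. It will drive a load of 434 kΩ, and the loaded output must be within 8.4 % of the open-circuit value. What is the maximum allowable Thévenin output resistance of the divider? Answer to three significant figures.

R_th ≤ 39.8 kΩ

Loading drop = R_th/(R_th + R_L) ≤ 0.0840, so R_th ≤ R_L · ε/(1−ε) = 434 kΩ × 0.0840/0.9160 = 39.8 kΩ.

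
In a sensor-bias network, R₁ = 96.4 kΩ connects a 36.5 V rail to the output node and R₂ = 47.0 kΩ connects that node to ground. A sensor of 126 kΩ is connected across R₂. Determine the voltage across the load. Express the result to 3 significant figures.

V_out ≈ 9.56 V

The load sits in parallel with R₂: R₂‖R_L = (47.0 × 126) / (47.0 + 126) = 34.23 kΩ.
V_out = 36.5 × 34.23 / (96.4 + 34.23) = 36.5 × 34.23/130.6 = 9.56 V.
(Unloaded it would have been 12.0 V.)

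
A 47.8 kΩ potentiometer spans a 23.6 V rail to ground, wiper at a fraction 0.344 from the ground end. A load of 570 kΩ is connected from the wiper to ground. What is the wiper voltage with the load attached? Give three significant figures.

V ≈ 7.97 V

The wiper splits the pot into (1−α)R = 31.36 kΩ above and αR = 16.44 kΩ below.
Lower section ‖ load = 15.98 kΩ.
V_wiper = 23.6 × 15.98/(31.36 + 15.98) = 7.97 V.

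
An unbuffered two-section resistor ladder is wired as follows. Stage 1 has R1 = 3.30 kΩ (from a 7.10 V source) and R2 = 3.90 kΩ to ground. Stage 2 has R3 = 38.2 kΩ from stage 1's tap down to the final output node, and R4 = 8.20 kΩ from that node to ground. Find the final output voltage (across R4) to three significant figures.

V_out ≈ 0.654 V

Stage 2 presents R3+R4 = 46.40 kΩ as a load on stage 1's tap.
Stage 1's lower leg becomes R2‖(R3+R4) = 3.598 kΩ, so V_mid = 7.10 × 3.598/6.898 = 3.703 V.
Stage 2 is itself unloaded: V_out = V_mid × R4/(R3+R4) = 3.703 × 8.20/46.40 = 0.654 V.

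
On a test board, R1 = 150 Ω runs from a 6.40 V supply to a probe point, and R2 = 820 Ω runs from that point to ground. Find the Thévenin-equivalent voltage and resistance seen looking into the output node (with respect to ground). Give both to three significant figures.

V_th = 5.41 V, R_th = 127 Ω

V_th is the open-circuit tap voltage: 6.40 × 820/(150 + 820) = 5.41 V.
With the supply zeroed, R1 and R2 appear in parallel from the tap: R_th = R1‖R2 = (150 × 820)/970.0 = 127 Ω.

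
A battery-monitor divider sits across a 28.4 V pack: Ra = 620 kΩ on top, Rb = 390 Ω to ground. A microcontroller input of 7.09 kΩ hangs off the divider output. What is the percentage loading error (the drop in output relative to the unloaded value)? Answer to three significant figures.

The divider's output (Thévenin) resistance is Ra‖Rb = 389.8 Ω.
Fractional drop under load = R_th/(R_th + R_L) = 389.8 / (389.8 + 7090) = 0.05211.
So the output falls by 5.21 %.

5.21 %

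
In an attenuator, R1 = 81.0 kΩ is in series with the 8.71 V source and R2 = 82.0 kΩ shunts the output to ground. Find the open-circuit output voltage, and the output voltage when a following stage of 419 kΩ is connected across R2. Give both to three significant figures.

Open-circuit: V = 8.71 × 82.0/(81.0 + 82.0) = 4.38 V.
With the load, R2 becomes R2‖R_L = 68.58 kΩ, so V = 8.71 × 68.58/149.6 = 3.99 V.

Unloaded: 4.38 V; loaded: 3.99 V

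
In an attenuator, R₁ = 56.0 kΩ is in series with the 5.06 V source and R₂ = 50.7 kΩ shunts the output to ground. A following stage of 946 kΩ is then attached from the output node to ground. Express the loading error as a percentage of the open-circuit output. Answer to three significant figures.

2.74 %

The divider's output (Thévenin) resistance is R₁‖R₂ = 26.61 kΩ.
Fractional drop under load = R_th/(R_th + R_L) = 26.61 / (26.61 + 946) = 0.02736.
So the output falls by 2.74 %.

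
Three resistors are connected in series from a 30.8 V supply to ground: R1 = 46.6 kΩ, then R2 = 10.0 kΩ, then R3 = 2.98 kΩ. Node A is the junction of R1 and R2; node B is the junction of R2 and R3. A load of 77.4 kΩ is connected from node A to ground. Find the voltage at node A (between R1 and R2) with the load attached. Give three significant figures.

V ≈ 5.93 V

Below node A the series string R2+R3 = 12.98 kΩ sits in parallel with the 77.4 kΩ load: 11.12 kΩ.
V_A = 30.8 × 11.12/(46.6 + 11.12) = 5.93 V.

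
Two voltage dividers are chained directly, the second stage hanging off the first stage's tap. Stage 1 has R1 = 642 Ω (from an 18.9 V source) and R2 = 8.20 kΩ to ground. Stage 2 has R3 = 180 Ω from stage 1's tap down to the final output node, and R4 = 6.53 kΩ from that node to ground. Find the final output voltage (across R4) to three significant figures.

Stage 2 presents R3+R4 = 6710 Ω as a load on stage 1's tap.
Stage 1's lower leg becomes R2‖(R3+R4) = 3690 Ω, so V_mid = 18.9 × 3690/4332 = 16.10 V.
Stage 2 is itself unloaded: V_out = V_mid × R4/(R3+R4) = 16.10 × 6530/6710 = 15.7 V.

V_out ≈ 15.7 V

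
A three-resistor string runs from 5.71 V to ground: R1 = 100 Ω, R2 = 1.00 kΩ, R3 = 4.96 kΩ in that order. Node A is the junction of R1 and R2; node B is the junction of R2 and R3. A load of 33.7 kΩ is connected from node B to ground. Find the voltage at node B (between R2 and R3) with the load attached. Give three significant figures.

V ≈ 4.55 V

At node B, R3 is in parallel with the load: R3‖R_L = 4324 Ω.
Below node A the resistance is R2 + (R3‖R_L) = 5324 Ω, so V_A = 5.71 × 5324/5424 = 5.605 V.
Then V_B = V_A × (R3‖R_L)/(R2 + R3‖R_L) = 5.605 × 4324/5324 = 4.55 V.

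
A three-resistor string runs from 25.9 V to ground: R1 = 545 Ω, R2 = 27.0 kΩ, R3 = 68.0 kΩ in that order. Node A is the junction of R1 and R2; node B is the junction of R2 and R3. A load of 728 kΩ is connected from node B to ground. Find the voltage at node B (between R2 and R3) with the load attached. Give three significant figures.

V ≈ 17.9 V

At node B, R3 is in parallel with the load: R3‖R_L = 62190 Ω.
Below node A the resistance is R2 + (R3‖R_L) = 89190 Ω, so V_A = 25.9 × 89190/89740 = 25.74 V.
Then V_B = V_A × (R3‖R_L)/(R2 + R3‖R_L) = 25.74 × 62190/89190 = 17.9 V.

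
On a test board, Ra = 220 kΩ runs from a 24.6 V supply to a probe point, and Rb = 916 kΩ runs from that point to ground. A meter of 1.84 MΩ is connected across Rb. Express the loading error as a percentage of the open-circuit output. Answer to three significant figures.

8.79 %

The divider's output (Thévenin) resistance is Ra‖Rb = 177.4 kΩ.
Fractional drop under load = R_th/(R_th + R_L) = 177.4 / (177.4 + 1840) = 0.08793.
So the output falls by 8.79 %.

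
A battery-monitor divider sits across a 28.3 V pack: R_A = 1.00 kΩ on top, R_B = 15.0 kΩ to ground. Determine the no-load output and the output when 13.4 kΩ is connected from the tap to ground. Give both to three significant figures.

Open-circuit: V = 28.3 × 15.0/(1.00 + 15.0) = 26.5 V.
With the load, R_B becomes R_B‖R_L = 7.077 kΩ, so V = 28.3 × 7.077/8.077 = 24.8 V.

Unloaded: 26.5 V; loaded: 24.8 V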